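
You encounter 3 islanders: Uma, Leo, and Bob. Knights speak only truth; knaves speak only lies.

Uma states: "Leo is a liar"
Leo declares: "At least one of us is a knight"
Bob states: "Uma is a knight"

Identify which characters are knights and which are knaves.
Uma is a knave.
Leo is a knight.
Bob is a knave.

Verification:
- Uma (knave) says "Leo is a liar" - this is FALSE (a lie) because Leo is a knight.
- Leo (knight) says "At least one of us is a knight" - this is TRUE because Leo is a knight.
- Bob (knave) says "Uma is a knight" - this is FALSE (a lie) because Uma is a knave.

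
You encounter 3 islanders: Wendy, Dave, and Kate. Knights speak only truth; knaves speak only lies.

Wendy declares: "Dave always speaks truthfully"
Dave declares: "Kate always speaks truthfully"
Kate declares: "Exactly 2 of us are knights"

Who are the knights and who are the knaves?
Wendy is a knave.
Dave is a knave.
Kate is a knave.

Verification:
- Wendy (knave) says "Dave always speaks truthfully" - this is FALSE (a lie) because Dave is a knave.
- Dave (knave) says "Kate always speaks truthfully" - this is FALSE (a lie) because Kate is a knave.
- Kate (knave) says "Exactly 2 of us are knights" - this is FALSE (a lie) because there are 0 knights.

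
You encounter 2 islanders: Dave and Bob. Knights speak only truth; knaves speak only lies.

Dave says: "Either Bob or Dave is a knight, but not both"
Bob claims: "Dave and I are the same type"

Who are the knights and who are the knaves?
Dave is a knight.
Bob is a knave.

Verification:
- Dave (knight) says "Either Bob or Dave is a knight, but not both" - this is TRUE because Bob is a knave and Dave is a knight.
- Bob (knave) says "Dave and I are the same type" - this is FALSE (a lie) because Bob is a knave and Dave is a knight.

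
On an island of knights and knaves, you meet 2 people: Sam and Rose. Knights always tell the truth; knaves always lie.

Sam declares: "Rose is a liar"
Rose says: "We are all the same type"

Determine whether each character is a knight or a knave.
Sam is a knight.
Rose is a knave.

Verification:
- Sam (knight) says "Rose is a liar" - this is TRUE because Rose is a knave.
- Rose (knave) says "We are all the same type" - this is FALSE (a lie) because Sam is a knight and Rose is a knave.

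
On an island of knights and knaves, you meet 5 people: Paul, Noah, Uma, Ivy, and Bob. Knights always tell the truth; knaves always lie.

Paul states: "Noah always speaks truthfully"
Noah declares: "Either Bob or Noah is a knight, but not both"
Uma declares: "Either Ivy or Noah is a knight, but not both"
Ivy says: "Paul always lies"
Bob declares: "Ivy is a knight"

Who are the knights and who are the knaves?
Paul is a knight.
Noah is a knight.
Uma is a knight.
Ivy is a knave.
Bob is a knave.

Verification:
- Paul (knight) says "Noah always speaks truthfully" - this is TRUE because Noah is a knight.
- Noah (knight) says "Either Bob or Noah is a knight, but not both" - this is TRUE because Bob is a knave and Noah is a knight.
- Uma (knight) says "Either Ivy or Noah is a knight, but not both" - this is TRUE because Ivy is a knave and Noah is a knight.
- Ivy (knave) says "Paul always lies" - this is FALSE (a lie) because Paul is a knight.
- Bob (knave) says "Ivy is a knight" - this is FALSE (a lie) because Ivy is a knave.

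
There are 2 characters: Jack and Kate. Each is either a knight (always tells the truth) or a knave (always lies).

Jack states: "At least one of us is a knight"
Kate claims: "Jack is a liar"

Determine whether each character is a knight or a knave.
Jack is a knight.
Kate is a knave.

Verification:
- Jack (knight) says "At least one of us is a knight" - this is TRUE because Jack is a knight.
- Kate (knave) says "Jack is a liar" - this is FALSE (a lie) because Jack is a knight.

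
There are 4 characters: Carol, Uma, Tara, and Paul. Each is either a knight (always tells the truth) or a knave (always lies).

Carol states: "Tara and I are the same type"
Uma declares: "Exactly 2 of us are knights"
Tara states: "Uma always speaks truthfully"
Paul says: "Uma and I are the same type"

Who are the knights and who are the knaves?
Carol is a knave.
Uma is a knight.
Tara is a knight.
Paul is a knave.

Verification:
- Carol (knave) says "Tara and I are the same type" - this is FALSE (a lie) because Carol is a knave and Tara is a knight.
- Uma (knight) says "Exactly 2 of us are knights" - this is TRUE because there are 2 knights.
- Tara (knight) says "Uma always speaks truthfully" - this is TRUE because Uma is a knight.
- Paul (knave) says "Uma and I are the same type" - this is FALSE (a lie) because Paul is a knave and Uma is a knight.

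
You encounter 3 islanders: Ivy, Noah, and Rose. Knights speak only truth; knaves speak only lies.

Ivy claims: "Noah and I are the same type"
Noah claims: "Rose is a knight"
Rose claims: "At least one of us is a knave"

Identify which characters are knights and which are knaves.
Ivy is a knave.
Noah is a knight.
Rose is a knight.

Verification:
- Ivy (knave) says "Noah and I are the same type" - this is FALSE (a lie) because Ivy is a knave and Noah is a knight.
- Noah (knight) says "Rose is a knight" - this is TRUE because Rose is a knight.
- Rose (knight) says "At least one of us is a knave" - this is TRUE because Ivy is a knave.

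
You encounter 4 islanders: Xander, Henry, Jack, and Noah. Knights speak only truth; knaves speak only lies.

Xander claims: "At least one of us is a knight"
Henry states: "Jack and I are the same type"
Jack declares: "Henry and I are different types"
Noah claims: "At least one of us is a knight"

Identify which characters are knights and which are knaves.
Xander is a knight.
Henry is a knave.
Jack is a knight.
Noah is a knight.

Verification:
- Xander (knight) says "At least one of us is a knight" - this is TRUE because Xander, Jack, and Noah are knights.
- Henry (knave) says "Jack and I are the same type" - this is FALSE (a lie) because Henry is a knave and Jack is a knight.
- Jack (knight) says "Henry and I are different types" - this is TRUE because Jack is a knight and Henry is a knave.
- Noah (knight) says "At least one of us is a knight" - this is TRUE because Xander, Jack, and Noah are knights.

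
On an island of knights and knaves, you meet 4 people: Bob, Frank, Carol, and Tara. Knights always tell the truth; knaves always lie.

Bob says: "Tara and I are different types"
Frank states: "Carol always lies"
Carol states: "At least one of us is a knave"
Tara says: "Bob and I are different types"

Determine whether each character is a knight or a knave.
Bob is a knave.
Frank is a knave.
Carol is a knight.
Tara is a knave.

Verification:
- Bob (knave) says "Tara and I are different types" - this is FALSE (a lie) because Bob is a knave and Tara is a knave.
- Frank (knave) says "Carol always lies" - this is FALSE (a lie) because Carol is a knight.
- Carol (knight) says "At least one of us is a knave" - this is TRUE because Bob, Frank, and Tara are knaves.
- Tara (knave) says "Bob and I are different types" - this is FALSE (a lie) because Tara is a knave and Bob is a knave.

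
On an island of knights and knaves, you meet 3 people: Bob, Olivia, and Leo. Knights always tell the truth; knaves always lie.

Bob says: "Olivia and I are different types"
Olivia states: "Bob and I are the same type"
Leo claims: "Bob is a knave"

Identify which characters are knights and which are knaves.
Bob is a knight.
Olivia is a knave.
Leo is a knave.

Verification:
- Bob (knight) says "Olivia and I are different types" - this is TRUE because Bob is a knight and Olivia is a knave.
- Olivia (knave) says "Bob and I are the same type" - this is FALSE (a lie) because Olivia is a knave and Bob is a knight.
- Leo (knave) says "Bob is a knave" - this is FALSE (a lie) because Bob is a knight.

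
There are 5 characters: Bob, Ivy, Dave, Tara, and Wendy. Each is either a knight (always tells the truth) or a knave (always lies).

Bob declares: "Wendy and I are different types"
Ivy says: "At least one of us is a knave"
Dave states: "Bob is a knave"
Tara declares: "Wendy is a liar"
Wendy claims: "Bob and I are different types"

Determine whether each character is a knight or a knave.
Bob is a knave.
Ivy is a knight.
Dave is a knight.
Tara is a knight.
Wendy is a knave.

Verification:
- Bob (knave) says "Wendy and I are different types" - this is FALSE (a lie) because Bob is a knave and Wendy is a knave.
- Ivy (knight) says "At least one of us is a knave" - this is TRUE because Bob and Wendy are knaves.
- Dave (knight) says "Bob is a knave" - this is TRUE because Bob is a knave.
- Tara (knight) says "Wendy is a liar" - this is TRUE because Wendy is a knave.
- Wendy (knave) says "Bob and I are different types" - this is FALSE (a lie) because Wendy is a knave and Bob is a knave.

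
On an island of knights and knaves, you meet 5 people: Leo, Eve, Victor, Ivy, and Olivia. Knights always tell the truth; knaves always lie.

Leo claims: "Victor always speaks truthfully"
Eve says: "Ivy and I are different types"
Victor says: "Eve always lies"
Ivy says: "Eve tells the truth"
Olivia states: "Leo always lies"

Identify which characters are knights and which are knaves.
Leo is a knight.
Eve is a knave.
Victor is a knight.
Ivy is a knave.
Olivia is a knave.

Verification:
- Leo (knight) says "Victor always speaks truthfully" - this is TRUE because Victor is a knight.
- Eve (knave) says "Ivy and I are different types" - this is FALSE (a lie) because Eve is a knave and Ivy is a knave.
- Victor (knight) says "Eve always lies" - this is TRUE because Eve is a knave.
- Ivy (knave) says "Eve tells the truth" - this is FALSE (a lie) because Eve is a knave.
- Olivia (knave) says "Leo always lies" - this is FALSE (a lie) because Leo is a knight.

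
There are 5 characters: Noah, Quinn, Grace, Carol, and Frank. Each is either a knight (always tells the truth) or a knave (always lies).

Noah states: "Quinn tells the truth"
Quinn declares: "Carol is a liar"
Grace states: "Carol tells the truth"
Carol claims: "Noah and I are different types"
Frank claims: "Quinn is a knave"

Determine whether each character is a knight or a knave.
Noah is a knave.
Quinn is a knave.
Grace is a knight.
Carol is a knight.
Frank is a knight.

Verification:
- Noah (knave) says "Quinn tells the truth" - this is FALSE (a lie) because Quinn is a knave.
- Quinn (knave) says "Carol is a liar" - this is FALSE (a lie) because Carol is a knight.
- Grace (knight) says "Carol tells the truth" - this is TRUE because Carol is a knight.
- Carol (knight) says "Noah and I are different types" - this is TRUE because Carol is a knight and Noah is a knave.
- Frank (knight) says "Quinn is a knave" - this is TRUE because Quinn is a knave.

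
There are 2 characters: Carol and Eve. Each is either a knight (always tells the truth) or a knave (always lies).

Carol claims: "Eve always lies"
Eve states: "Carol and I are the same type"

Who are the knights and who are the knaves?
Carol is a knight.
Eve is a knave.

Verification:
- Carol (knight) says "Eve always lies" - this is TRUE because Eve is a knave.
- Eve (knave) says "Carol and I are the same type" - this is FALSE (a lie) because Eve is a knave and Carol is a knight.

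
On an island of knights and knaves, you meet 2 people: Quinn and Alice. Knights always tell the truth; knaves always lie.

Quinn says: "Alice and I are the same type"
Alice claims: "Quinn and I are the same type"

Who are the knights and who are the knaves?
Quinn is a knight.
Alice is a knight.

Verification:
- Quinn (knight) says "Alice and I are the same type" - this is TRUE because Quinn is a knight and Alice is a knight.
- Alice (knight) says "Quinn and I are the same type" - this is TRUE because Alice is a knight and Quinn is a knight.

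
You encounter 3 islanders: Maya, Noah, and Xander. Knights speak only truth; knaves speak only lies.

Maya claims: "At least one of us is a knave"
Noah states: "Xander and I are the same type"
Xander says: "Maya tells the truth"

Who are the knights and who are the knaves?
Maya is a knight.
Noah is a knave.
Xander is a knight.

Verification:
- Maya (knight) says "At least one of us is a knave" - this is TRUE because Noah is a knave.
- Noah (knave) says "Xander and I are the same type" - this is FALSE (a lie) because Noah is a knave and Xander is a knight.
- Xander (knight) says "Maya tells the truth" - this is TRUE because Maya is a knight.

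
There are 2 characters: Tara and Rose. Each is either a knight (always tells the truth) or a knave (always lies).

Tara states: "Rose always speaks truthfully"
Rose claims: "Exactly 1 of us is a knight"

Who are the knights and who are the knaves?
Tara is a knave.
Rose is a knave.

Verification:
- Tara (knave) says "Rose always speaks truthfully" - this is FALSE (a lie) because Rose is a knave.
- Rose (knave) says "Exactly 1 of us is a knight" - this is FALSE (a lie) because there are 0 knights.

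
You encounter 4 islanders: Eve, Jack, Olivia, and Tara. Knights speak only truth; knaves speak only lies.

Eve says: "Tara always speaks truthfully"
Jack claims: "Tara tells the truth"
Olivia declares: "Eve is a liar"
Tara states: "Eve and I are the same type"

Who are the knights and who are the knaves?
Eve is a knight.
Jack is a knight.
Olivia is a knave.
Tara is a knight.

Verification:
- Eve (knight) says "Tara always speaks truthfully" - this is TRUE because Tara is a knight.
- Jack (knight) says "Tara tells the truth" - this is TRUE because Tara is a knight.
- Olivia (knave) says "Eve is a liar" - this is FALSE (a lie) because Eve is a knight.
- Tara (knight) says "Eve and I are the same type" - this is TRUE because Tara is a knight and Eve is a knight.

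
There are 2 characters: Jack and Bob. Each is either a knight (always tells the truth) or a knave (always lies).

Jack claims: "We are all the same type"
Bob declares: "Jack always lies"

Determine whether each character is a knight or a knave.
Jack is a knave.
Bob is a knight.

Verification:
- Jack (knave) says "We are all the same type" - this is FALSE (a lie) because Bob is a knight and Jack is a knave.
- Bob (knight) says "Jack always lies" - this is TRUE because Jack is a knave.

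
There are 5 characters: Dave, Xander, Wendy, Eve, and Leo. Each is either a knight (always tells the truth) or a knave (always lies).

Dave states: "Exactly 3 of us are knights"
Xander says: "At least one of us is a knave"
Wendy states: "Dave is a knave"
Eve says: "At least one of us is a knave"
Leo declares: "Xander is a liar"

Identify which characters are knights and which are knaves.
Dave is a knight.
Xander is a knight.
Wendy is a knave.
Eve is a knight.
Leo is a knave.

Verification:
- Dave (knight) says "Exactly 3 of us are knights" - this is TRUE because there are 3 knights.
- Xander (knight) says "At least one of us is a knave" - this is TRUE because Wendy and Leo are knaves.
- Wendy (knave) says "Dave is a knave" - this is FALSE (a lie) because Dave is a knight.
- Eve (knight) says "At least one of us is a knave" - this is TRUE because Wendy and Leo are knaves.
- Leo (knave) says "Xander is a liar" - this is FALSE (a lie) because Xander is a knight.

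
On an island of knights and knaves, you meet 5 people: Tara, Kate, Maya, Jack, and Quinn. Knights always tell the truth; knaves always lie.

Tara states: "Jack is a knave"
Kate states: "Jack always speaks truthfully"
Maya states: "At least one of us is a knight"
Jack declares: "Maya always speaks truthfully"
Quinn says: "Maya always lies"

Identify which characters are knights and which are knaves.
Tara is a knave.
Kate is a knight.
Maya is a knight.
Jack is a knight.
Quinn is a knave.

Verification:
- Tara (knave) says "Jack is a knave" - this is FALSE (a lie) because Jack is a knight.
- Kate (knight) says "Jack always speaks truthfully" - this is TRUE because Jack is a knight.
- Maya (knight) says "At least one of us is a knight" - this is TRUE because Kate, Maya, and Jack are knights.
- Jack (knight) says "Maya always speaks truthfully" - this is TRUE because Maya is a knight.
- Quinn (knave) says "Maya always lies" - this is FALSE (a lie) because Maya is a knight.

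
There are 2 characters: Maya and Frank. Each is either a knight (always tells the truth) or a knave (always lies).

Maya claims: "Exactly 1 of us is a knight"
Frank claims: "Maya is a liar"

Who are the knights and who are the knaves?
Maya is a knight.
Frank is a knave.

Verification:
- Maya (knight) says "Exactly 1 of us is a knight" - this is TRUE because there are 1 knights.
- Frank (knave) says "Maya is a liar" - this is FALSE (a lie) because Maya is a knight.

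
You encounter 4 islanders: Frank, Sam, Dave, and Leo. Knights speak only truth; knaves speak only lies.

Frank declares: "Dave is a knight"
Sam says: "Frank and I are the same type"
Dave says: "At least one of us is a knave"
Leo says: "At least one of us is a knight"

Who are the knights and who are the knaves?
Frank is a knight.
Sam is a knave.
Dave is a knight.
Leo is a knight.

Verification:
- Frank (knight) says "Dave is a knight" - this is TRUE because Dave is a knight.
- Sam (knave) says "Frank and I are the same type" - this is FALSE (a lie) because Sam is a knave and Frank is a knight.
- Dave (knight) says "At least one of us is a knave" - this is TRUE because Sam is a knave.
- Leo (knight) says "At least one of us is a knight" - this is TRUE because Frank, Dave, and Leo are knights.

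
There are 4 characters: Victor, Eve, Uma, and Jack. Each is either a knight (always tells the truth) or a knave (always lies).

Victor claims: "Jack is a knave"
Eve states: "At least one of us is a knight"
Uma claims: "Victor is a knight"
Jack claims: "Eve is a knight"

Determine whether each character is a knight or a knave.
Victor is a knave.
Eve is a knight.
Uma is a knave.
Jack is a knight.

Verification:
- Victor (knave) says "Jack is a knave" - this is FALSE (a lie) because Jack is a knight.
- Eve (knight) says "At least one of us is a knight" - this is TRUE because Eve and Jack are knights.
- Uma (knave) says "Victor is a knight" - this is FALSE (a lie) because Victor is a knave.
- Jack (knight) says "Eve is a knight" - this is TRUE because Eve is a knight.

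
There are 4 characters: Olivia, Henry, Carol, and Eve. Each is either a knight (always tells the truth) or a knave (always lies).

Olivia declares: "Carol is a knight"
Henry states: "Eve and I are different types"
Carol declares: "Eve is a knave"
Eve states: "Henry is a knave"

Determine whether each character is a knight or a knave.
Olivia is a knight.
Henry is a knight.
Carol is a knight.
Eve is a knave.

Verification:
- Olivia (knight) says "Carol is a knight" - this is TRUE because Carol is a knight.
- Henry (knight) says "Eve and I are different types" - this is TRUE because Henry is a knight and Eve is a knave.
- Carol (knight) says "Eve is a knave" - this is TRUE because Eve is a knave.
- Eve (knave) says "Henry is a knave" - this is FALSE (a lie) because Henry is a knight.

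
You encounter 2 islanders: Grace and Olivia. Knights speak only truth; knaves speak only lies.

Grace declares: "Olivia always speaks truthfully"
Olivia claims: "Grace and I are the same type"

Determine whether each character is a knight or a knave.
Grace is a knight.
Olivia is a knight.

Verification:
- Grace (knight) says "Olivia always speaks truthfully" - this is TRUE because Olivia is a knight.
- Olivia (knight) says "Grace and I are the same type" - this is TRUE because Olivia is a knight and Grace is a knight.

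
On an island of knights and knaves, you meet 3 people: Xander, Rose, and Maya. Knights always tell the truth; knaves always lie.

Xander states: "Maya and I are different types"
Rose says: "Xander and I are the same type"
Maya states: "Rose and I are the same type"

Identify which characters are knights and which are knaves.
Xander is a knight.
Rose is a knight.
Maya is a knave.

Verification:
- Xander (knight) says "Maya and I are different types" - this is TRUE because Xander is a knight and Maya is a knave.
- Rose (knight) says "Xander and I are the same type" - this is TRUE because Rose is a knight and Xander is a knight.
- Maya (knave) says "Rose and I are the same type" - this is FALSE (a lie) because Maya is a knave and Rose is a knight.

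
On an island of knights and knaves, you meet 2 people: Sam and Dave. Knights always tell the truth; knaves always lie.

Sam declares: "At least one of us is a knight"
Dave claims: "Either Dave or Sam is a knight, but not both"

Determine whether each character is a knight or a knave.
Sam is a knave.
Dave is a knave.

Verification:
- Sam (knave) says "At least one of us is a knight" - this is FALSE (a lie) because no one is a knight.
- Dave (knave) says "Either Dave or Sam is a knight, but not both" - this is FALSE (a lie) because Dave is a knave and Sam is a knave.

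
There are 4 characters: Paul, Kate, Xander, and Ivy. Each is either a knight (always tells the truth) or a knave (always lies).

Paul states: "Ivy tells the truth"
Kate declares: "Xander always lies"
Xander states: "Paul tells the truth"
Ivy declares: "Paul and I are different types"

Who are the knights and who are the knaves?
Paul is a knave.
Kate is a knight.
Xander is a knave.
Ivy is a knave.

Verification:
- Paul (knave) says "Ivy tells the truth" - this is FALSE (a lie) because Ivy is a knave.
- Kate (knight) says "Xander always lies" - this is TRUE because Xander is a knave.
- Xander (knave) says "Paul tells the truth" - this is FALSE (a lie) because Paul is a knave.
- Ivy (knave) says "Paul and I are different types" - this is FALSE (a lie) because Ivy is a knave and Paul is a knave.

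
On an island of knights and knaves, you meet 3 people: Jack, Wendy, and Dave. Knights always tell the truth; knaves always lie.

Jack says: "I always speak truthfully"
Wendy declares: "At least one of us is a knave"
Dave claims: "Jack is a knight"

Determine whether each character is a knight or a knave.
Jack is a knave.
Wendy is a knight.
Dave is a knave.

Verification:
- Jack (knave) says "I always speak truthfully" - this is FALSE (a lie) because Jack is a knave.
- Wendy (knight) says "At least one of us is a knave" - this is TRUE because Jack and Dave are knaves.
- Dave (knave) says "Jack is a knight" - this is FALSE (a lie) because Jack is a knave.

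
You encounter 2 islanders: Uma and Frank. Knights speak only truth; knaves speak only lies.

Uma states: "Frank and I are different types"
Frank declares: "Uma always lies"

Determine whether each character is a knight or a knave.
Uma is a knight.
Frank is a knave.

Verification:
- Uma (knight) says "Frank and I are different types" - this is TRUE because Uma is a knight and Frank is a knave.
- Frank (knave) says "Uma always lies" - this is FALSE (a lie) because Uma is a knight.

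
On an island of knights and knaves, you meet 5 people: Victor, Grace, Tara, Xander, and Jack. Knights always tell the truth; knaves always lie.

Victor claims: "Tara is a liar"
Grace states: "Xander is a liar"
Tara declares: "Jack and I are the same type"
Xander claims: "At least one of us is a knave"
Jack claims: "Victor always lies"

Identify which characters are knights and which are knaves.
Victor is a knave.
Grace is a knave.
Tara is a knight.
Xander is a knight.
Jack is a knight.

Verification:
- Victor (knave) says "Tara is a liar" - this is FALSE (a lie) because Tara is a knight.
- Grace (knave) says "Xander is a liar" - this is FALSE (a lie) because Xander is a knight.
- Tara (knight) says "Jack and I are the same type" - this is TRUE because Tara is a knight and Jack is a knight.
- Xander (knight) says "At least one of us is a knave" - this is TRUE because Victor and Grace are knaves.
- Jack (knight) says "Victor always lies" - this is TRUE because Victor is a knave.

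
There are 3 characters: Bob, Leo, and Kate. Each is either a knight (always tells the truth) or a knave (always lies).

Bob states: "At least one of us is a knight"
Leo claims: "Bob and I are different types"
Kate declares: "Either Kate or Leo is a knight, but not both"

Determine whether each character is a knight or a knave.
Bob is a knave.
Leo is a knave.
Kate is a knave.

Verification:
- Bob (knave) says "At least one of us is a knight" - this is FALSE (a lie) because no one is a knight.
- Leo (knave) says "Bob and I are different types" - this is FALSE (a lie) because Leo is a knave and Bob is a knave.
- Kate (knave) says "Either Kate or Leo is a knight, but not both" - this is FALSE (a lie) because Kate is a knave and Leo is a knave.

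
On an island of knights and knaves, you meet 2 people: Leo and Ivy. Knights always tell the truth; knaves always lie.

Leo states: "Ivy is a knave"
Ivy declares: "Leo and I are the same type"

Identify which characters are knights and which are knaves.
Leo is a knight.
Ivy is a knave.

Verification:
- Leo (knight) says "Ivy is a knave" - this is TRUE because Ivy is a knave.
- Ivy (knave) says "Leo and I are the same type" - this is FALSE (a lie) because Ivy is a knave and Leo is a knight.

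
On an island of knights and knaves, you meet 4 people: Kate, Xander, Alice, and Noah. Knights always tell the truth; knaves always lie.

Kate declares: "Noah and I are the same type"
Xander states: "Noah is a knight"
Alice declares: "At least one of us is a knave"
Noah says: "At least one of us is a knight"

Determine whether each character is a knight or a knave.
Kate is a knave.
Xander is a knight.
Alice is a knight.
Noah is a knight.

Verification:
- Kate (knave) says "Noah and I are the same type" - this is FALSE (a lie) because Kate is a knave and Noah is a knight.
- Xander (knight) says "Noah is a knight" - this is TRUE because Noah is a knight.
- Alice (knight) says "At least one of us is a knave" - this is TRUE because Kate is a knave.
- Noah (knight) says "At least one of us is a knight" - this is TRUE because Xander, Alice, and Noah are knights.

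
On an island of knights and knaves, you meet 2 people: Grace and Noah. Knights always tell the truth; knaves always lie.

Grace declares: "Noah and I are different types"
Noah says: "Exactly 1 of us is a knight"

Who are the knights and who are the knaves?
Grace is a knave.
Noah is a knave.

Verification:
- Grace (knave) says "Noah and I are different types" - this is FALSE (a lie) because Grace is a knave and Noah is a knave.
- Noah (knave) says "Exactly 1 of us is a knight" - this is FALSE (a lie) because there are 0 knights.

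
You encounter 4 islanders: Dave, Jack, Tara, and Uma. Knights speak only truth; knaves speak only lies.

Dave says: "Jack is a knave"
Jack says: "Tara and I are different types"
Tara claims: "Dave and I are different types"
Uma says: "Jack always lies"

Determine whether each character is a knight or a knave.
Dave is a knave.
Jack is a knight.
Tara is a knave.
Uma is a knave.

Verification:
- Dave (knave) says "Jack is a knave" - this is FALSE (a lie) because Jack is a knight.
- Jack (knight) says "Tara and I are different types" - this is TRUE because Jack is a knight and Tara is a knave.
- Tara (knave) says "Dave and I are different types" - this is FALSE (a lie) because Tara is a knave and Dave is a knave.
- Uma (knave) says "Jack always lies" - this is FALSE (a lie) because Jack is a knight.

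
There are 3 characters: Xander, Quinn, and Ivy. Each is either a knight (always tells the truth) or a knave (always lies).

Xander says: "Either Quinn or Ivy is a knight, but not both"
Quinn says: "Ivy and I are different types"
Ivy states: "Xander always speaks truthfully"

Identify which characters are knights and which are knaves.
Xander is a knave.
Quinn is a knave.
Ivy is a knave.

Verification:
- Xander (knave) says "Either Quinn or Ivy is a knight, but not both" - this is FALSE (a lie) because Quinn is a knave and Ivy is a knave.
- Quinn (knave) says "Ivy and I are different types" - this is FALSE (a lie) because Quinn is a knave and Ivy is a knave.
- Ivy (knave) says "Xander always speaks truthfully" - this is FALSE (a lie) because Xander is a knave.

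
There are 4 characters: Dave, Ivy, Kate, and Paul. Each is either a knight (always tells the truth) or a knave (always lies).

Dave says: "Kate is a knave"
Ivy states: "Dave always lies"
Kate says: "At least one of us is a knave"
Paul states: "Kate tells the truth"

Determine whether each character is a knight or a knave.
Dave is a knave.
Ivy is a knight.
Kate is a knight.
Paul is a knight.

Verification:
- Dave (knave) says "Kate is a knave" - this is FALSE (a lie) because Kate is a knight.
- Ivy (knight) says "Dave always lies" - this is TRUE because Dave is a knave.
- Kate (knight) says "At least one of us is a knave" - this is TRUE because Dave is a knave.
- Paul (knight) says "Kate tells the truth" - this is TRUE because Kate is a knight.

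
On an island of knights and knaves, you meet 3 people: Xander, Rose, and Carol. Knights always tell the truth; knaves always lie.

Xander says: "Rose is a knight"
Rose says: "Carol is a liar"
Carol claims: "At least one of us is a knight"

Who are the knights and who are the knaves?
Xander is a knave.
Rose is a knave.
Carol is a knight.

Verification:
- Xander (knave) says "Rose is a knight" - this is FALSE (a lie) because Rose is a knave.
- Rose (knave) says "Carol is a liar" - this is FALSE (a lie) because Carol is a knight.
- Carol (knight) says "At least one of us is a knight" - this is TRUE because Carol is a knight.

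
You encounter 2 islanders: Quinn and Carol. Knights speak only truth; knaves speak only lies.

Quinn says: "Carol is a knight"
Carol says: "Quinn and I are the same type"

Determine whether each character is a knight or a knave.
Quinn is a knight.
Carol is a knight.

Verification:
- Quinn (knight) says "Carol is a knight" - this is TRUE because Carol is a knight.
- Carol (knight) says "Quinn and I are the same type" - this is TRUE because Carol is a knight and Quinn is a knight.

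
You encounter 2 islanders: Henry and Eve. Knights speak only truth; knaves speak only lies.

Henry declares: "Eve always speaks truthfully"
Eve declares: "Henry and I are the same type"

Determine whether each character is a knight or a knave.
Henry is a knight.
Eve is a knight.

Verification:
- Henry (knight) says "Eve always speaks truthfully" - this is TRUE because Eve is a knight.
- Eve (knight) says "Henry and I are the same type" - this is TRUE because Eve is a knight and Henry is a knight.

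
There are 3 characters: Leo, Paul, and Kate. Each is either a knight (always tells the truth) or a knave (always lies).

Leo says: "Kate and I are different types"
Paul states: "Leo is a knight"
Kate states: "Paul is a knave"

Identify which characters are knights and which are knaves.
Leo is a knight.
Paul is a knight.
Kate is a knave.

Verification:
- Leo (knight) says "Kate and I are different types" - this is TRUE because Leo is a knight and Kate is a knave.
- Paul (knight) says "Leo is a knight" - this is TRUE because Leo is a knight.
- Kate (knave) says "Paul is a knave" - this is FALSE (a lie) because Paul is a knight.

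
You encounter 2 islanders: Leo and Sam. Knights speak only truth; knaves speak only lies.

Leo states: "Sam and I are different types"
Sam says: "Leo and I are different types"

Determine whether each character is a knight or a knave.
Leo is a knave.
Sam is a knave.

Verification:
- Leo (knave) says "Sam and I are different types" - this is FALSE (a lie) because Leo is a knave and Sam is a knave.
- Sam (knave) says "Leo and I are different types" - this is FALSE (a lie) because Sam is a knave and Leo is a knave.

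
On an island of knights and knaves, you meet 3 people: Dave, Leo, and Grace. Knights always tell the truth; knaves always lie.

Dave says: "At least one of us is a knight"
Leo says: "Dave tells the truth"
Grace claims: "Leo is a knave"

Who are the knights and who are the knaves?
Dave is a knight.
Leo is a knight.
Grace is a knave.

Verification:
- Dave (knight) says "At least one of us is a knight" - this is TRUE because Dave and Leo are knights.
- Leo (knight) says "Dave tells the truth" - this is TRUE because Dave is a knight.
- Grace (knave) says "Leo is a knave" - this is FALSE (a lie) because Leo is a knight.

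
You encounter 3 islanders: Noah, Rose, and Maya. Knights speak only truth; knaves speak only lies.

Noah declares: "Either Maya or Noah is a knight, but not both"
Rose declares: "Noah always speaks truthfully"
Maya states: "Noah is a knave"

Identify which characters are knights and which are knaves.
Noah is a knight.
Rose is a knight.
Maya is a knave.

Verification:
- Noah (knight) says "Either Maya or Noah is a knight, but not both" - this is TRUE because Maya is a knave and Noah is a knight.
- Rose (knight) says "Noah always speaks truthfully" - this is TRUE because Noah is a knight.
- Maya (knave) says "Noah is a knave" - this is FALSE (a lie) because Noah is a knight.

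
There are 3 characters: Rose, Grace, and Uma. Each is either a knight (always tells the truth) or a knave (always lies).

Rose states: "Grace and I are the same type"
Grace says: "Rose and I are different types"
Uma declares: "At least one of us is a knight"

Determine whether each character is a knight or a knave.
Rose is a knave.
Grace is a knight.
Uma is a knight.

Verification:
- Rose (knave) says "Grace and I are the same type" - this is FALSE (a lie) because Rose is a knave and Grace is a knight.
- Grace (knight) says "Rose and I are different types" - this is TRUE because Grace is a knight and Rose is a knave.
- Uma (knight) says "At least one of us is a knight" - this is TRUE because Grace and Uma are knights.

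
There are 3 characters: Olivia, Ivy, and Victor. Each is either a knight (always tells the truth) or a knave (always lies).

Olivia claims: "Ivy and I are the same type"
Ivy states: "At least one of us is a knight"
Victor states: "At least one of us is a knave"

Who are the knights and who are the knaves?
Olivia is a knave.
Ivy is a knight.
Victor is a knight.

Verification:
- Olivia (knave) says "Ivy and I are the same type" - this is FALSE (a lie) because Olivia is a knave and Ivy is a knight.
- Ivy (knight) says "At least one of us is a knight" - this is TRUE because Ivy and Victor are knights.
- Victor (knight) says "At least one of us is a knave" - this is TRUE because Olivia is a knave.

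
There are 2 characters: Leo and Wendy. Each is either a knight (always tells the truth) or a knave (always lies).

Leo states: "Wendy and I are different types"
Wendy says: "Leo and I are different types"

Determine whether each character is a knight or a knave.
Leo is a knave.
Wendy is a knave.

Verification:
- Leo (knave) says "Wendy and I are different types" - this is FALSE (a lie) because Leo is a knave and Wendy is a knave.
- Wendy (knave) says "Leo and I are different types" - this is FALSE (a lie) because Wendy is a knave and Leo is a knave.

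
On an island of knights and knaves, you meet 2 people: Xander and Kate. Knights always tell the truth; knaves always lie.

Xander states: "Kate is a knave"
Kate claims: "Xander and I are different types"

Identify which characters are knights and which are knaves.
Xander is a knave.
Kate is a knight.

Verification:
- Xander (knave) says "Kate is a knave" - this is FALSE (a lie) because Kate is a knight.
- Kate (knight) says "Xander and I are different types" - this is TRUE because Kate is a knight and Xander is a knave.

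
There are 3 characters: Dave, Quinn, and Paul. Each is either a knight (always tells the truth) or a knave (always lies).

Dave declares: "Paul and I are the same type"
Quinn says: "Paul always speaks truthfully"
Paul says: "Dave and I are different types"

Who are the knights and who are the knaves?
Dave is a knave.
Quinn is a knight.
Paul is a knight.

Verification:
- Dave (knave) says "Paul and I are the same type" - this is FALSE (a lie) because Dave is a knave and Paul is a knight.
- Quinn (knight) says "Paul always speaks truthfully" - this is TRUE because Paul is a knight.
- Paul (knight) says "Dave and I are different types" - this is TRUE because Paul is a knight and Dave is a knave.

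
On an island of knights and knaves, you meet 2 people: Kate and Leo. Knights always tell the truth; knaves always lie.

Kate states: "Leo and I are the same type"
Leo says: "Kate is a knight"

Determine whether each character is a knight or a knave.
Kate is a knight.
Leo is a knight.

Verification:
- Kate (knight) says "Leo and I are the same type" - this is TRUE because Kate is a knight and Leo is a knight.
- Leo (knight) says "Kate is a knight" - this is TRUE because Kate is a knight.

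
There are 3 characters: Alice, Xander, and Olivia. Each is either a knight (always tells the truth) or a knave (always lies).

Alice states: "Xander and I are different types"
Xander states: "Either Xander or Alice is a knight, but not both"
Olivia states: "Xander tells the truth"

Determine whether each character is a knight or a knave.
Alice is a knave.
Xander is a knave.
Olivia is a knave.

Verification:
- Alice (knave) says "Xander and I are different types" - this is FALSE (a lie) because Alice is a knave and Xander is a knave.
- Xander (knave) says "Either Xander or Alice is a knight, but not both" - this is FALSE (a lie) because Xander is a knave and Alice is a knave.
- Olivia (knave) says "Xander tells the truth" - this is FALSE (a lie) because Xander is a knave.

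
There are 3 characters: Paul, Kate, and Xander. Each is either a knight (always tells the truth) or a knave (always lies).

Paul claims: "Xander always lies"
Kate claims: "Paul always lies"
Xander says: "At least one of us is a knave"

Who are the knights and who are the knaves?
Paul is a knave.
Kate is a knight.
Xander is a knight.

Verification:
- Paul (knave) says "Xander always lies" - this is FALSE (a lie) because Xander is a knight.
- Kate (knight) says "Paul always lies" - this is TRUE because Paul is a knave.
- Xander (knight) says "At least one of us is a knave" - this is TRUE because Paul is a knave.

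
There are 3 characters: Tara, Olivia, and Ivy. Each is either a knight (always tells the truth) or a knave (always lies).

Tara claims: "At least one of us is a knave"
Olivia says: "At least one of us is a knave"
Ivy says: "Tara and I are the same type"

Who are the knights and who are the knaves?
Tara is a knight.
Olivia is a knight.
Ivy is a knave.

Verification:
- Tara (knight) says "At least one of us is a knave" - this is TRUE because Ivy is a knave.
- Olivia (knight) says "At least one of us is a knave" - this is TRUE because Ivy is a knave.
- Ivy (knave) says "Tara and I are the same type" - this is FALSE (a lie) because Ivy is a knave and Tara is a knight.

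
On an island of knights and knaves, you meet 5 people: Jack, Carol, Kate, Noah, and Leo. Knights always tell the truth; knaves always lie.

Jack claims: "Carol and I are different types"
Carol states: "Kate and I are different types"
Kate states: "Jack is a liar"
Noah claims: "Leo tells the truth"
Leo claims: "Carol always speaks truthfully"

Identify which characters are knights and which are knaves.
Jack is a knight.
Carol is a knave.
Kate is a knave.
Noah is a knave.
Leo is a knave.

Verification:
- Jack (knight) says "Carol and I are different types" - this is TRUE because Jack is a knight and Carol is a knave.
- Carol (knave) says "Kate and I are different types" - this is FALSE (a lie) because Carol is a knave and Kate is a knave.
- Kate (knave) says "Jack is a liar" - this is FALSE (a lie) because Jack is a knight.
- Noah (knave) says "Leo tells the truth" - this is FALSE (a lie) because Leo is a knave.
- Leo (knave) says "Carol always speaks truthfully" - this is FALSE (a lie) because Carol is a knave.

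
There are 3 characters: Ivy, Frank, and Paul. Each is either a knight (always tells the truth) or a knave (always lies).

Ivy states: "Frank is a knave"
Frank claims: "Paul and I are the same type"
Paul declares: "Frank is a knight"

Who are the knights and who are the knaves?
Ivy is a knave.
Frank is a knight.
Paul is a knight.

Verification:
- Ivy (knave) says "Frank is a knave" - this is FALSE (a lie) because Frank is a knight.
- Frank (knight) says "Paul and I are the same type" - this is TRUE because Frank is a knight and Paul is a knight.
- Paul (knight) says "Frank is a knight" - this is TRUE because Frank is a knight.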